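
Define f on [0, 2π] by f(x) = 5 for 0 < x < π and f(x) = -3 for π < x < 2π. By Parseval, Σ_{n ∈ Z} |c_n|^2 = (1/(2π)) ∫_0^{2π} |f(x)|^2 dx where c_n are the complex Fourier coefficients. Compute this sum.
Σ |c_n|^2 = 17

Parseval equates the L^2 energy of f (normalised by 1/(2π)) with the ℓ^2 sum of its Fourier coefficients: (1/(2π)) ∫_0^{2π} |f|^2 = Σ |c_n|^2.
Compute the left side: (1/(2π)) [∫_0^π 5^2 dx + ∫_π^{2π} (-3)^2 dx] = (1/(2π)) · (25π + 9π) = (25 + 9)/2 = 17.
So Σ_{n ∈ Z} |c_n|^2 = 17.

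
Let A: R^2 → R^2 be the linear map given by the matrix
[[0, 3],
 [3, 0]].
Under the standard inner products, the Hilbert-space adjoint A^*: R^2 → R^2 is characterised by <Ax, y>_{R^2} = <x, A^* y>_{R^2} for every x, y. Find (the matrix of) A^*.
A^* = A^T =
[[0, 3],
 [3, 0]]

For real matrices with standard dot products, the defining identity <Ax, y> = <x, A^* y> gives (Ax)^T y = x^T (A^*) y, i.e. x^T A^T y = x^T (A^*) y. Since this holds for all x, y, we must have A^* = A^T. Therefore
A^* =
[[0, 3],
 [3, 0]].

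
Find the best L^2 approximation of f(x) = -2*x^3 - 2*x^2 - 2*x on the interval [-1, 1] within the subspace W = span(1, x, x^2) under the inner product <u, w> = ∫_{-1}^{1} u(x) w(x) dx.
g(x) = -2*x^2 - 16*x/5

The best approximation g ∈ W is the orthogonal projection of f onto W. Writing g = a_0 + a_1 x + a_2 x^2, the coefficients solve the normal equations G · a = b where
  G_{ij} = <φ_i, φ_j> and b_i = <f, φ_i>, with φ_0 = 1, φ_1 = x, φ_2 = x^2.
G =
  [2, 0, 2/3]
  [0, 2/3, 0]
  [2/3, 0, 2/5],
b = (-4/3, -32/15, -4/5).
Solving gives a_0 = 0, a_1 = -16/5, a_2 = -2, so
  g(x) = -2*x^2 - 16*x/5.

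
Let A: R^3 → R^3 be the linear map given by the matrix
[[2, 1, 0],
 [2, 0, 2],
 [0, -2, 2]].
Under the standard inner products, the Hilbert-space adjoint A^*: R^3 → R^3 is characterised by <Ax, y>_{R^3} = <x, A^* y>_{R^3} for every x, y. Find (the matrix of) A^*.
A^* = A^T =
[[2, 2, 0],
 [1, 0, -2],
 [0, 2, 2]]

For real matrices with standard dot products, the defining identity <Ax, y> = <x, A^* y> gives (Ax)^T y = x^T (A^*) y, i.e. x^T A^T y = x^T (A^*) y. Since this holds for all x, y, we must have A^* = A^T. Therefore
A^* =
[[2, 2, 0],
 [1, 0, -2],
 [0, 2, 2]].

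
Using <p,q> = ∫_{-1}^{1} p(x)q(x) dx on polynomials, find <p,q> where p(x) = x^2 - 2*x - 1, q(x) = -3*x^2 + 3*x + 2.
<p,q> = -88/15

Expand the product: p(x)·q(x) = -3*x^4 + 9*x^3 - x^2 - 7*x - 2.
∫_{-1}^{1} of each monomial x^k gives [2/(k+1) if k even, 0 if k odd]. Integrating term-by-term (or equivalently evaluating the antiderivative F(x) = -3*x^5/5 + 9*x^4/4 - x^3/3 - 7*x^2/2 - 2*x at the endpoints):
  F(1) − F(−1) = -251/60 − (101/60) = -88/15.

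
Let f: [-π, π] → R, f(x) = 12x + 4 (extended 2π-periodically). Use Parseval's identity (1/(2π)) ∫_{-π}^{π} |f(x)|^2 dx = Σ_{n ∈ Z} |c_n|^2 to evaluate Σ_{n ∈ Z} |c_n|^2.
Σ |c_n|^2 = 48π^2 + 16

Expand and integrate term by term over [-π, π]:
  ∫ (12x)^2 dx = 144·(2π^3/3); ∫ 2·12·(4)·x dx = 0 (odd integrand); ∫ 4^2 dx = 16·2π.
So (1/(2π)) ∫_{-π}^{π} (12x + 4)^2 dx = 144π^2/3 + 16 = 48π^2 + 16.
Parseval ⇒ Σ |c_n|^2 = 48π^2 + 16.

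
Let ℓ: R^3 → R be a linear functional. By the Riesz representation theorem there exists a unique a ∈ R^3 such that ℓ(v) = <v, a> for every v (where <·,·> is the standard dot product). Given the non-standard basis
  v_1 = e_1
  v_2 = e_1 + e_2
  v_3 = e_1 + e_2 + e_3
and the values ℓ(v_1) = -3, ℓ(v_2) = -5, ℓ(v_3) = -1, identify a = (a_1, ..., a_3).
a = (-3, -2, 4)

Write a = (a_1, ..., a_3) in the standard basis. For each basis vector v_i, ℓ(v_i) = <v_i, a> is a linear equation in the a_j's. Collect the n equations into a matrix system V a = ℓ, where row i of V is v_i (expressed in the standard basis). Since V is invertible (lower-triangular with 1s on the diagonal, up to permutation), solve by back-substitution:
  V =
[[1, 0, 0],
 [1, 1, 0],
 [1, 1, 1]]
  V a = (-3, -5, -1)
Solving gives a = (-3, -2, 4).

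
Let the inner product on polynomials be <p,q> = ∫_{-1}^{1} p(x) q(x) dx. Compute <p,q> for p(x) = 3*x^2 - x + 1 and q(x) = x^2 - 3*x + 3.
<p,q> = 238/15

Expand the product: p(x)·q(x) = 3*x^4 - 10*x^3 + 13*x^2 - 6*x + 3.
∫_{-1}^{1} of each monomial x^k gives [2/(k+1) if k even, 0 if k odd]. Integrating term-by-term (or equivalently evaluating the antiderivative F(x) = 3*x^5/5 - 5*x^4/2 + 13*x^3/3 - 3*x^2 + 3*x at the endpoints):
  F(1) − F(−1) = 73/30 − (-403/30) = 238/15.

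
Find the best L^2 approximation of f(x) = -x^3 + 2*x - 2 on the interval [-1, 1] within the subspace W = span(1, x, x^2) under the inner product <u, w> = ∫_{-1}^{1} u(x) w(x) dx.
g(x) = 7*x/5 - 2

The best approximation g ∈ W is the orthogonal projection of f onto W. Writing g = a_0 + a_1 x + a_2 x^2, the coefficients solve the normal equations G · a = b where
  G_{ij} = <φ_i, φ_j> and b_i = <f, φ_i>, with φ_0 = 1, φ_1 = x, φ_2 = x^2.
G =
  [2, 0, 2/3]
  [0, 2/3, 0]
  [2/3, 0, 2/5],
b = (-4, 14/15, -4/3).
Solving gives a_0 = -2, a_1 = 7/5, a_2 = 0, so
  g(x) = 7*x/5 - 2.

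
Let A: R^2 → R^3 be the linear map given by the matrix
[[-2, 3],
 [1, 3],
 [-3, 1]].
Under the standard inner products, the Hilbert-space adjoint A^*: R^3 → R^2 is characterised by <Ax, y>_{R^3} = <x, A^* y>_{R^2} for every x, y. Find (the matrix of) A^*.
A^* = A^T =
[[-2, 1, -3],
 [3, 3, 1]]

For real matrices with standard dot products, the defining identity <Ax, y> = <x, A^* y> gives (Ax)^T y = x^T (A^*) y, i.e. x^T A^T y = x^T (A^*) y. Since this holds for all x, y, we must have A^* = A^T. Therefore
A^* =
[[-2, 1, -3],
 [3, 3, 1]].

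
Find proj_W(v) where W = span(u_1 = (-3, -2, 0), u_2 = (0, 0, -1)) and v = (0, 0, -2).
proj_W(v) = (0, 0, -2)

Set up U = [u_1 | ... | u_2] ∈ R^(3×2). The projector onto W = col(U) is P = U (U^T U)^(-1) U^T.
Compute U^T U =
  [13, 0]
  [0, 1],
and U^T v = (0, 2).
Solve U^T U · c = U^T v for the coefficients: c = (0, 2). The projection is proj_W(v) = U c.
Check: (v - proj_W(v)) · u_1 = 0  (should be 0).
Check: (v - proj_W(v)) · u_2 = 0  (should be 0).
Result: proj_W(v) = (0, 0, -2).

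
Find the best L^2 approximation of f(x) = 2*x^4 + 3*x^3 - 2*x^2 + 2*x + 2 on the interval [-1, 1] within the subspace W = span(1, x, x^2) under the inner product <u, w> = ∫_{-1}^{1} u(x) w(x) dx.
g(x) = -2*x^2/7 + 19*x/5 + 64/35

The best approximation g ∈ W is the orthogonal projection of f onto W. Writing g = a_0 + a_1 x + a_2 x^2, the coefficients solve the normal equations G · a = b where
  G_{ij} = <φ_i, φ_j> and b_i = <f, φ_i>, with φ_0 = 1, φ_1 = x, φ_2 = x^2.
G =
  [2, 0, 2/3]
  [0, 2/3, 0]
  [2/3, 0, 2/5],
b = (52/15, 38/15, 116/105).
Solving gives a_0 = 64/35, a_1 = 19/5, a_2 = -2/7, so
  g(x) = -2*x^2/7 + 19*x/5 + 64/35.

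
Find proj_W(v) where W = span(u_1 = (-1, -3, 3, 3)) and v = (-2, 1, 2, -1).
proj_W(v) = (-1/14, -3/14, 3/14, 3/14)

Set up U = [u_1 | ... | u_1] ∈ R^(4×1). The projector onto W = col(U) is P = U (U^T U)^(-1) U^T.
Compute U^T U =
  [28],
and U^T v = (2).
Solve U^T U · c = U^T v for the coefficients: c = (1/14). The projection is proj_W(v) = U c.
Check: (v - proj_W(v)) · u_1 = 0  (should be 0).
Result: proj_W(v) = (-1/14, -3/14, 3/14, 3/14).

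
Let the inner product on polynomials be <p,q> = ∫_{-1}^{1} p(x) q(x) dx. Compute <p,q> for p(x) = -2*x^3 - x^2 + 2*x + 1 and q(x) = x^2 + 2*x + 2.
<p,q> = 4

Expand the product: p(x)·q(x) = -2*x^5 - 5*x^4 - 4*x^3 + 3*x^2 + 6*x + 2.
∫_{-1}^{1} of each monomial x^k gives [2/(k+1) if k even, 0 if k odd]. Integrating term-by-term (or equivalently evaluating the antiderivative F(x) = -x^6/3 - x^5 - x^4 + x^3 + 3*x^2 + 2*x at the endpoints):
  F(1) − F(−1) = 11/3 − (-1/3) = 4.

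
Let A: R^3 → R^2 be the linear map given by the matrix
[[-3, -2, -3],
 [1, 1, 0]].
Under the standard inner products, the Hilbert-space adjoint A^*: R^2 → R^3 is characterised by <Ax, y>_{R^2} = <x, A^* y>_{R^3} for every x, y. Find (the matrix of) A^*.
A^* = A^T =
[[-3, 1],
 [-2, 1],
 [-3, 0]]

For real matrices with standard dot products, the defining identity <Ax, y> = <x, A^* y> gives (Ax)^T y = x^T (A^*) y, i.e. x^T A^T y = x^T (A^*) y. Since this holds for all x, y, we must have A^* = A^T. Therefore
A^* =
[[-3, 1],
 [-2, 1],
 [-3, 0]].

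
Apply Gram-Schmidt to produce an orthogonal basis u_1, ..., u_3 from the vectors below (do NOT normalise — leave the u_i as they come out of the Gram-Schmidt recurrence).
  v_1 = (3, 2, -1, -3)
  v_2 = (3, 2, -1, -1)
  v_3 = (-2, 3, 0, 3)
Orthogonal basis:
  u_1 = (3, 2, -1, -3)
  u_2 = (18/23, 12/23, -6/23, 28/23)
  u_3 = (-2, 3, 0, 0)

Apply the Gram-Schmidt recurrence
  u_1 = v_1
  u_i = v_i − Σ_{j<i} ((v_i · u_j) / (u_j · u_j)) · u_j.

Step by step this gives:
  u_1 = (3, 2, -1, -3)
  u_2 = (18/23, 12/23, -6/23, 28/23)
  u_3 = (-2, 3, 0, 0)

Orthogonality check:
  u_2 · u_1 = 0 (should be 0)
  u_3 · u_1 = 0 (should be 0)
  u_3 · u_2 = 0 (should be 0)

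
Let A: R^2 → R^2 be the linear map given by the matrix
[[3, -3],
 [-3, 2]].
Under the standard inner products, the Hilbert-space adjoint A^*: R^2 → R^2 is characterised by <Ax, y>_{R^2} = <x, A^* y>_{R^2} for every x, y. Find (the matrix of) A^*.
A^* = A^T =
[[3, -3],
 [-3, 2]]

For real matrices with standard dot products, the defining identity <Ax, y> = <x, A^* y> gives (Ax)^T y = x^T (A^*) y, i.e. x^T A^T y = x^T (A^*) y. Since this holds for all x, y, we must have A^* = A^T. Therefore
A^* =
[[3, -3],
 [-3, 2]].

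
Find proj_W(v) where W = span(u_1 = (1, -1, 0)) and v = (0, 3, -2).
proj_W(v) = (-3/2, 3/2, 0)

Set up U = [u_1 | ... | u_1] ∈ R^(3×1). The projector onto W = col(U) is P = U (U^T U)^(-1) U^T.
Compute U^T U =
  [2],
and U^T v = (-3).
Solve U^T U · c = U^T v for the coefficients: c = (-3/2). The projection is proj_W(v) = U c.
Check: (v - proj_W(v)) · u_1 = 0  (should be 0).
Result: proj_W(v) = (-3/2, 3/2, 0).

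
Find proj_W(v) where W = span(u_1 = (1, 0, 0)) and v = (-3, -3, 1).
proj_W(v) = (-3, 0, 0)

Set up U = [u_1 | ... | u_1] ∈ R^(3×1). The projector onto W = col(U) is P = U (U^T U)^(-1) U^T.
Compute U^T U =
  [1],
and U^T v = (-3).
Solve U^T U · c = U^T v for the coefficients: c = (-3). The projection is proj_W(v) = U c.
Check: (v - proj_W(v)) · u_1 = 0  (should be 0).
Result: proj_W(v) = (-3, 0, 0).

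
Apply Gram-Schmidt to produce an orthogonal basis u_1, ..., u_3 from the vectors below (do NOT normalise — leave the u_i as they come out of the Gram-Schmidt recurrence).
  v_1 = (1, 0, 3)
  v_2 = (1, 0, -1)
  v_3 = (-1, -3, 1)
Orthogonal basis:
  u_1 = (1, 0, 3)
  u_2 = (6/5, 0, -2/5)
  u_3 = (0, -3, 0)

Apply the Gram-Schmidt recurrence
  u_1 = v_1
  u_i = v_i − Σ_{j<i} ((v_i · u_j) / (u_j · u_j)) · u_j.

Step by step this gives:
  u_1 = (1, 0, 3)
  u_2 = (6/5, 0, -2/5)
  u_3 = (0, -3, 0)

Orthogonality check:
  u_2 · u_1 = 0 (should be 0)
  u_3 · u_1 = 0 (should be 0)
  u_3 · u_2 = 0 (should be 0)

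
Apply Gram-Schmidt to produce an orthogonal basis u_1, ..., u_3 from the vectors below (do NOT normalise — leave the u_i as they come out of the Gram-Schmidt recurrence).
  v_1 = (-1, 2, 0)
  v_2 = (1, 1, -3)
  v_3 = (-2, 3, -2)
Orthogonal basis:
  u_1 = (-1, 2, 0)
  u_2 = (6/5, 3/5, -3)
  u_3 = (-1, -1/2, -1/2)

Apply the Gram-Schmidt recurrence
  u_1 = v_1
  u_i = v_i − Σ_{j<i} ((v_i · u_j) / (u_j · u_j)) · u_j.

Step by step this gives:
  u_1 = (-1, 2, 0)
  u_2 = (6/5, 3/5, -3)
  u_3 = (-1, -1/2, -1/2)

Orthogonality check:
  u_2 · u_1 = 0 (should be 0)
  u_3 · u_1 = 0 (should be 0)
  u_3 · u_2 = 0 (should be 0)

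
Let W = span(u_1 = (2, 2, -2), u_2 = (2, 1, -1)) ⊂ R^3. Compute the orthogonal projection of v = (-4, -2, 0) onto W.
proj_W(v) = (-4, -1, 1)

Set up U = [u_1 | ... | u_2] ∈ R^(3×2). The projector onto W = col(U) is P = U (U^T U)^(-1) U^T.
Compute U^T U =
  [12, 8]
  [8, 6],
and U^T v = (-12, -10).
Solve U^T U · c = U^T v for the coefficients: c = (1, -3). The projection is proj_W(v) = U c.
Check: (v - proj_W(v)) · u_1 = 0  (should be 0).
Check: (v - proj_W(v)) · u_2 = 0  (should be 0).
Result: proj_W(v) = (-4, -1, 1).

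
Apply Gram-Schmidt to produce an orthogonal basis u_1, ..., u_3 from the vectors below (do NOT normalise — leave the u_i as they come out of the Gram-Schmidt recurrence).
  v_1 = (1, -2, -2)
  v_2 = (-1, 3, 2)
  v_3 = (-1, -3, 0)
Orthogonal basis:
  u_1 = (1, -2, -2)
  u_2 = (2/9, 5/9, -4/9)
  u_3 = (-4/5, 0, -2/5)

Apply the Gram-Schmidt recurrence
  u_1 = v_1
  u_i = v_i − Σ_{j<i} ((v_i · u_j) / (u_j · u_j)) · u_j.

Step by step this gives:
  u_1 = (1, -2, -2)
  u_2 = (2/9, 5/9, -4/9)
  u_3 = (-4/5, 0, -2/5)

Orthogonality check:
  u_2 · u_1 = 0 (should be 0)
  u_3 · u_1 = 0 (should be 0)
  u_3 · u_2 = 0 (should be 0)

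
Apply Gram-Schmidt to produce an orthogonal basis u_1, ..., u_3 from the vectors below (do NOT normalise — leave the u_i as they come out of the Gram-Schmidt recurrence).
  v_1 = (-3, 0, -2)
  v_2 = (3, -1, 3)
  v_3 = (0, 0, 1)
Orthogonal basis:
  u_1 = (-3, 0, -2)
  u_2 = (-6/13, -1, 9/13)
  u_3 = (-3/11, 9/22, 9/22)

Apply the Gram-Schmidt recurrence
  u_1 = v_1
  u_i = v_i − Σ_{j<i} ((v_i · u_j) / (u_j · u_j)) · u_j.

Step by step this gives:
  u_1 = (-3, 0, -2)
  u_2 = (-6/13, -1, 9/13)
  u_3 = (-3/11, 9/22, 9/22)

Orthogonality check:
  u_2 · u_1 = 0 (should be 0)
  u_3 · u_1 = 0 (should be 0)
  u_3 · u_2 = 0 (should be 0)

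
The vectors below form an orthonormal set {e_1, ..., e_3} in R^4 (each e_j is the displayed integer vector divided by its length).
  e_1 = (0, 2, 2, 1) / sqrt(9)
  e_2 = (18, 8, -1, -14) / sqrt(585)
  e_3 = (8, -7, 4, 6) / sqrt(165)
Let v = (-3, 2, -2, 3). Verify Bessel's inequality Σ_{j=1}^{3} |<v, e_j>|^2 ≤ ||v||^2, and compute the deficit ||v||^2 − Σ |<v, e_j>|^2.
Σ |<v, e_j>|^2 = 533/33; ||v||^2 = 26; deficit = 325/33

Write each e_j = u_j / sqrt(<u_j, u_j>) where u_j is the displayed integer vector. Then <v, e_j> = <v, u_j> / sqrt(<u_j, u_j>), so |<v, e_j>|^2 = <v, u_j>^2 / <u_j, u_j>.
Coefficients: <v, e_1> = 3/sqrt(9), <v, e_2> = -78/sqrt(585), <v, e_3> = -28/sqrt(165).
Square and sum: Σ |<v, e_j>|^2 = 533/33.
Compute ||v||^2 = v·v = 26.
Deficit = 26 − 533/33 = 325/33 ≥ 0, confirming Bessel's inequality. (The deficit equals ||v − Σ <v,e_j> e_j||^2, the squared distance from v to span{e_j}.)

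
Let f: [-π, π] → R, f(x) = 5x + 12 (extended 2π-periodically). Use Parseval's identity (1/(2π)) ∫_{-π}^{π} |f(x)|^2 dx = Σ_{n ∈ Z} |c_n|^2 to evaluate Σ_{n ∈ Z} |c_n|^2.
Σ |c_n|^2 = 25π^2/3 + 144

Expand and integrate term by term over [-π, π]:
  ∫ (5x)^2 dx = 25·(2π^3/3); ∫ 2·5·(12)·x dx = 0 (odd integrand); ∫ 12^2 dx = 144·2π.
So (1/(2π)) ∫_{-π}^{π} (5x + 12)^2 dx = 25π^2/3 + 144 = 25π^2/3 + 144.
Parseval ⇒ Σ |c_n|^2 = 25π^2/3 + 144.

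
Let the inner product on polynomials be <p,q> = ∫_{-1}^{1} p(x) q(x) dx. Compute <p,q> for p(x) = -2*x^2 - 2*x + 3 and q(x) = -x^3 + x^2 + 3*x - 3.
<p,q> = -16

Expand the product: p(x)·q(x) = 2*x^5 - 11*x^3 + 3*x^2 + 15*x - 9.
∫_{-1}^{1} of each monomial x^k gives [2/(k+1) if k even, 0 if k odd]. Integrating term-by-term (or equivalently evaluating the antiderivative F(x) = x^6/3 - 11*x^4/4 + x^3 + 15*x^2/2 - 9*x at the endpoints):
  F(1) − F(−1) = -35/12 − (157/12) = -16.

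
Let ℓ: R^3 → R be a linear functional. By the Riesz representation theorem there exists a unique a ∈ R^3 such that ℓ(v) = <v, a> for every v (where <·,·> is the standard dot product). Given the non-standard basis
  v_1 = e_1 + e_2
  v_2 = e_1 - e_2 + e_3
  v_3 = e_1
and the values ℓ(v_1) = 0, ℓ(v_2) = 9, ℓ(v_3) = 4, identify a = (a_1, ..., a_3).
a = (4, -4, 1)

Write a = (a_1, ..., a_3) in the standard basis. For each basis vector v_i, ℓ(v_i) = <v_i, a> is a linear equation in the a_j's. Collect the n equations into a matrix system V a = ℓ, where row i of V is v_i (expressed in the standard basis). Since V is invertible (lower-triangular with 1s on the diagonal, up to permutation), solve by back-substitution:
  V =
[[1, 1, 0],
 [1, -1, 1],
 [1, 0, 0]]
  V a = (0, 9, 4)
Solving gives a = (4, -4, 1).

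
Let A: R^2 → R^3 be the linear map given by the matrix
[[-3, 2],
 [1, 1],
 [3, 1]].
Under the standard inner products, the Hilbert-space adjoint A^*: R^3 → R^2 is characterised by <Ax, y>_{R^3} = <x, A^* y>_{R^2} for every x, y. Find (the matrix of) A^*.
A^* = A^T =
[[-3, 1, 3],
 [2, 1, 1]]

For real matrices with standard dot products, the defining identity <Ax, y> = <x, A^* y> gives (Ax)^T y = x^T (A^*) y, i.e. x^T A^T y = x^T (A^*) y. Since this holds for all x, y, we must have A^* = A^T. Therefore
A^* =
[[-3, 1, 3],
 [2, 1, 1]].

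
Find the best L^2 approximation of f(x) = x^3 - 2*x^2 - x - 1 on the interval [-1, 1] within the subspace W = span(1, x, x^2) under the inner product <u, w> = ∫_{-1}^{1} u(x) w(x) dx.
g(x) = -2*x^2 - 2*x/5 - 1

The best approximation g ∈ W is the orthogonal projection of f onto W. Writing g = a_0 + a_1 x + a_2 x^2, the coefficients solve the normal equations G · a = b where
  G_{ij} = <φ_i, φ_j> and b_i = <f, φ_i>, with φ_0 = 1, φ_1 = x, φ_2 = x^2.
G =
  [2, 0, 2/3]
  [0, 2/3, 0]
  [2/3, 0, 2/5],
b = (-10/3, -4/15, -22/15).
Solving gives a_0 = -1, a_1 = -2/5, a_2 = -2, so
  g(x) = -2*x^2 - 2*x/5 - 1.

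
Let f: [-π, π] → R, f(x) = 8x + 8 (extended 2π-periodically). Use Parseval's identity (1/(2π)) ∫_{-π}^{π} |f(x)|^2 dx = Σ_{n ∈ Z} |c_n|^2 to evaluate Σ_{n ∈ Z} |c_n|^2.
Σ |c_n|^2 = 64π^2/3 + 64

Expand and integrate term by term over [-π, π]:
  ∫ (8x)^2 dx = 64·(2π^3/3); ∫ 2·8·(8)·x dx = 0 (odd integrand); ∫ 8^2 dx = 64·2π.
So (1/(2π)) ∫_{-π}^{π} (8x + 8)^2 dx = 64π^2/3 + 64 = 64π^2/3 + 64.
Parseval ⇒ Σ |c_n|^2 = 64π^2/3 + 64.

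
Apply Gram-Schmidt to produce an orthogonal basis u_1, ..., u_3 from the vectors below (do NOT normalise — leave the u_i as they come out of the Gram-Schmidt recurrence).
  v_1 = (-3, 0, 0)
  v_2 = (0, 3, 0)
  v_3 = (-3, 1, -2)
Orthogonal basis:
  u_1 = (-3, 0, 0)
  u_2 = (0, 3, 0)
  u_3 = (0, 0, -2)

Apply the Gram-Schmidt recurrence
  u_1 = v_1
  u_i = v_i − Σ_{j<i} ((v_i · u_j) / (u_j · u_j)) · u_j.

Step by step this gives:
  u_1 = (-3, 0, 0)
  u_2 = (0, 3, 0)
  u_3 = (0, 0, -2)

Orthogonality check:
  u_2 · u_1 = 0 (should be 0)
  u_3 · u_1 = 0 (should be 0)
  u_3 · u_2 = 0 (should be 0)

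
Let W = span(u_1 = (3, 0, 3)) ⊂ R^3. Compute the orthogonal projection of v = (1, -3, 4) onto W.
proj_W(v) = (5/2, 0, 5/2)

Set up U = [u_1 | ... | u_1] ∈ R^(3×1). The projector onto W = col(U) is P = U (U^T U)^(-1) U^T.
Compute U^T U =
  [18],
and U^T v = (15).
Solve U^T U · c = U^T v for the coefficients: c = (5/6). The projection is proj_W(v) = U c.
Check: (v - proj_W(v)) · u_1 = 0  (should be 0).
Result: proj_W(v) = (5/2, 0, 5/2).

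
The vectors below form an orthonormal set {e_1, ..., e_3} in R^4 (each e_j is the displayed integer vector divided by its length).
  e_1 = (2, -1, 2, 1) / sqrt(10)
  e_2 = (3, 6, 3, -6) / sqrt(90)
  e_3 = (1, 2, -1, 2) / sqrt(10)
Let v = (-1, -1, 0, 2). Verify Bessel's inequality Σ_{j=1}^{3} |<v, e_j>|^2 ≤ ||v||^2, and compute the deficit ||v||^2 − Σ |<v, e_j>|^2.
Σ |<v, e_j>|^2 = 51/10; ||v||^2 = 6; deficit = 9/10

Write each e_j = u_j / sqrt(<u_j, u_j>) where u_j is the displayed integer vector. Then <v, e_j> = <v, u_j> / sqrt(<u_j, u_j>), so |<v, e_j>|^2 = <v, u_j>^2 / <u_j, u_j>.
Coefficients: <v, e_1> = 1/sqrt(10), <v, e_2> = -21/sqrt(90), <v, e_3> = 1/sqrt(10).
Square and sum: Σ |<v, e_j>|^2 = 51/10.
Compute ||v||^2 = v·v = 6.
Deficit = 6 − 51/10 = 9/10 ≥ 0, confirming Bessel's inequality. (The deficit equals ||v − Σ <v,e_j> e_j||^2, the squared distance from v to span{e_j}.)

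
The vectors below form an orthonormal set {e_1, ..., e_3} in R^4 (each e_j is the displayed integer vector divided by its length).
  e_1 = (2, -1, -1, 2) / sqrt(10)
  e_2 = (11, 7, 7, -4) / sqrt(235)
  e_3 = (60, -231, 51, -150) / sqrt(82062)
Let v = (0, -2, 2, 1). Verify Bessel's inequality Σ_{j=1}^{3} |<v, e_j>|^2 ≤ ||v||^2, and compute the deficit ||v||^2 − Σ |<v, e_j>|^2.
Σ |<v, e_j>|^2 = 248/97; ||v||^2 = 9; deficit = 625/97

Write each e_j = u_j / sqrt(<u_j, u_j>) where u_j is the displayed integer vector. Then <v, e_j> = <v, u_j> / sqrt(<u_j, u_j>), so |<v, e_j>|^2 = <v, u_j>^2 / <u_j, u_j>.
Coefficients: <v, e_1> = 2/sqrt(10), <v, e_2> = -4/sqrt(235), <v, e_3> = 414/sqrt(82062).
Square and sum: Σ |<v, e_j>|^2 = 248/97.
Compute ||v||^2 = v·v = 9.
Deficit = 9 − 248/97 = 625/97 ≥ 0, confirming Bessel's inequality. (The deficit equals ||v − Σ <v,e_j> e_j||^2, the squared distance from v to span{e_j}.)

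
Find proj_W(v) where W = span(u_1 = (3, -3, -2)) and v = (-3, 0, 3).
proj_W(v) = (-45/22, 45/22, 15/11)

Set up U = [u_1 | ... | u_1] ∈ R^(3×1). The projector onto W = col(U) is P = U (U^T U)^(-1) U^T.
Compute U^T U =
  [22],
and U^T v = (-15).
Solve U^T U · c = U^T v for the coefficients: c = (-15/22). The projection is proj_W(v) = U c.
Check: (v - proj_W(v)) · u_1 = 0  (should be 0).
Result: proj_W(v) = (-45/22, 45/22, 15/11).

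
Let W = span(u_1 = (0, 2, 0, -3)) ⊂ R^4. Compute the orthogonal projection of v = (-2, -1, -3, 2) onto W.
proj_W(v) = (0, -16/13, 0, 24/13)

Set up U = [u_1 | ... | u_1] ∈ R^(4×1). The projector onto W = col(U) is P = U (U^T U)^(-1) U^T.
Compute U^T U =
  [13],
and U^T v = (-8).
Solve U^T U · c = U^T v for the coefficients: c = (-8/13). The projection is proj_W(v) = U c.
Check: (v - proj_W(v)) · u_1 = 0  (should be 0).
Result: proj_W(v) = (0, -16/13, 0, 24/13).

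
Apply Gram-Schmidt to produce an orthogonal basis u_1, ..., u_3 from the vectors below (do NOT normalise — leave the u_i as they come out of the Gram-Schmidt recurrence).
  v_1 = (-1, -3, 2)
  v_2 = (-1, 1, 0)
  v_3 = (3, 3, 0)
Orthogonal basis:
  u_1 = (-1, -3, 2)
  u_2 = (-8/7, 4/7, 2/7)
  u_3 = (1, 1, 2)

Apply the Gram-Schmidt recurrence
  u_1 = v_1
  u_i = v_i − Σ_{j<i} ((v_i · u_j) / (u_j · u_j)) · u_j.

Step by step this gives:
  u_1 = (-1, -3, 2)
  u_2 = (-8/7, 4/7, 2/7)
  u_3 = (1, 1, 2)

Orthogonality check:
  u_2 · u_1 = 0 (should be 0)
  u_3 · u_1 = 0 (should be 0)
  u_3 · u_2 = 0 (should be 0)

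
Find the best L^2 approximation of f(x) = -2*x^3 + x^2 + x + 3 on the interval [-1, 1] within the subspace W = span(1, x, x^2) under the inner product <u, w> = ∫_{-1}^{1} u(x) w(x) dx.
g(x) = x^2 - x/5 + 3

The best approximation g ∈ W is the orthogonal projection of f onto W. Writing g = a_0 + a_1 x + a_2 x^2, the coefficients solve the normal equations G · a = b where
  G_{ij} = <φ_i, φ_j> and b_i = <f, φ_i>, with φ_0 = 1, φ_1 = x, φ_2 = x^2.
G =
  [2, 0, 2/3]
  [0, 2/3, 0]
  [2/3, 0, 2/5],
b = (20/3, -2/15, 12/5).
Solving gives a_0 = 3, a_1 = -1/5, a_2 = 1, so
  g(x) = x^2 - x/5 + 3.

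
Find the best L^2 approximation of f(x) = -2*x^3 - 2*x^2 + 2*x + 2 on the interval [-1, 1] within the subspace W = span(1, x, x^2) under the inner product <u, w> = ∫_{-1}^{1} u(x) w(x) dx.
g(x) = -2*x^2 + 4*x/5 + 2

The best approximation g ∈ W is the orthogonal projection of f onto W. Writing g = a_0 + a_1 x + a_2 x^2, the coefficients solve the normal equations G · a = b where
  G_{ij} = <φ_i, φ_j> and b_i = <f, φ_i>, with φ_0 = 1, φ_1 = x, φ_2 = x^2.
G =
  [2, 0, 2/3]
  [0, 2/3, 0]
  [2/3, 0, 2/5],
b = (8/3, 8/15, 8/15).
Solving gives a_0 = 2, a_1 = 4/5, a_2 = -2, so
  g(x) = -2*x^2 + 4*x/5 + 2.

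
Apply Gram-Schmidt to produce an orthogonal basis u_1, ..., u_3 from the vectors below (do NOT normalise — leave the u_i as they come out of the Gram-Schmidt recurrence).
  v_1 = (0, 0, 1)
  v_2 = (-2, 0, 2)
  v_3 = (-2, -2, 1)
Orthogonal basis:
  u_1 = (0, 0, 1)
  u_2 = (-2, 0, 0)
  u_3 = (0, -2, 0)

Apply the Gram-Schmidt recurrence
  u_1 = v_1
  u_i = v_i − Σ_{j<i} ((v_i · u_j) / (u_j · u_j)) · u_j.

Step by step this gives:
  u_1 = (0, 0, 1)
  u_2 = (-2, 0, 0)
  u_3 = (0, -2, 0)

Orthogonality check:
  u_2 · u_1 = 0 (should be 0)
  u_3 · u_1 = 0 (should be 0)
  u_3 · u_2 = 0 (should be 0)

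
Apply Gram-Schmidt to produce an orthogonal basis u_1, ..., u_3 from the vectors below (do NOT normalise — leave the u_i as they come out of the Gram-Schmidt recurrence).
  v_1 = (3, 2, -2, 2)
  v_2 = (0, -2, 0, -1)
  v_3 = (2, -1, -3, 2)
Orthogonal basis:
  u_1 = (3, 2, -2, 2)
  u_2 = (6/7, -10/7, -4/7, -3/7)
  u_3 = (-24/23, -41/69, -67/69, 82/69)

Apply the Gram-Schmidt recurrence
  u_1 = v_1
  u_i = v_i − Σ_{j<i} ((v_i · u_j) / (u_j · u_j)) · u_j.

Step by step this gives:
  u_1 = (3, 2, -2, 2)
  u_2 = (6/7, -10/7, -4/7, -3/7)
  u_3 = (-24/23, -41/69, -67/69, 82/69)

Orthogonality check:
  u_2 · u_1 = 0 (should be 0)
  u_3 · u_1 = 0 (should be 0)
  u_3 · u_2 = 0 (should be 0)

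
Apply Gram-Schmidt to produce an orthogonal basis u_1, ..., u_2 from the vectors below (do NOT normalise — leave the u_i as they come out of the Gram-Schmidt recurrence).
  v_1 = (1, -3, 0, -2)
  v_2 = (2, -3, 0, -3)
Orthogonal basis:
  u_1 = (1, -3, 0, -2)
  u_2 = (11/14, 9/14, 0, -4/7)

Apply the Gram-Schmidt recurrence
  u_1 = v_1
  u_i = v_i − Σ_{j<i} ((v_i · u_j) / (u_j · u_j)) · u_j.

Step by step this gives:
  u_1 = (1, -3, 0, -2)
  u_2 = (11/14, 9/14, 0, -4/7)

Orthogonality check:
  u_2 · u_1 = 0 (should be 0)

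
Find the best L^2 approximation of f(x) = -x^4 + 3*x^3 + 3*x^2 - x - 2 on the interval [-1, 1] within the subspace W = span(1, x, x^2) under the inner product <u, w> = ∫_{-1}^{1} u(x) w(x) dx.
g(x) = 15*x^2/7 + 4*x/5 - 67/35

The best approximation g ∈ W is the orthogonal projection of f onto W. Writing g = a_0 + a_1 x + a_2 x^2, the coefficients solve the normal equations G · a = b where
  G_{ij} = <φ_i, φ_j> and b_i = <f, φ_i>, with φ_0 = 1, φ_1 = x, φ_2 = x^2.
G =
  [2, 0, 2/3]
  [0, 2/3, 0]
  [2/3, 0, 2/5],
b = (-12/5, 8/15, -44/105).
Solving gives a_0 = -67/35, a_1 = 4/5, a_2 = 15/7, so
  g(x) = 15*x^2/7 + 4*x/5 - 67/35.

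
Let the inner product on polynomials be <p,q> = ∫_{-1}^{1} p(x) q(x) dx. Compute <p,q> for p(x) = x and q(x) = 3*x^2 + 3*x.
<p,q> = 2

Expand the product: p(x)·q(x) = 3*x^3 + 3*x^2.
∫_{-1}^{1} of each monomial x^k gives [2/(k+1) if k even, 0 if k odd]. Integrating term-by-term (or equivalently evaluating the antiderivative F(x) = 3*x^4/4 + x^3 at the endpoints):
  F(1) − F(−1) = 7/4 − (-1/4) = 2.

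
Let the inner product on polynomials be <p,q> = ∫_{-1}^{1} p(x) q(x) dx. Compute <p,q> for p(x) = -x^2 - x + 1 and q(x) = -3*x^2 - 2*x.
<p,q> = 8/15

Expand the product: p(x)·q(x) = 3*x^4 + 5*x^3 - x^2 - 2*x.
∫_{-1}^{1} of each monomial x^k gives [2/(k+1) if k even, 0 if k odd]. Integrating term-by-term (or equivalently evaluating the antiderivative F(x) = 3*x^5/5 + 5*x^4/4 - x^3/3 - x^2 at the endpoints):
  F(1) − F(−1) = 31/60 − (-1/60) = 8/15.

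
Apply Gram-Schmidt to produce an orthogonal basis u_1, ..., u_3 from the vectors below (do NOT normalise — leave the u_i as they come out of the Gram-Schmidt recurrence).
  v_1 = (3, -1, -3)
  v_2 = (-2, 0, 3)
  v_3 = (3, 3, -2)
Orthogonal basis:
  u_1 = (3, -1, -3)
  u_2 = (7/19, -15/19, 12/19)
  u_3 = (21/11, 21/11, 14/11)

Apply the Gram-Schmidt recurrence
  u_1 = v_1
  u_i = v_i − Σ_{j<i} ((v_i · u_j) / (u_j · u_j)) · u_j.

Step by step this gives:
  u_1 = (3, -1, -3)
  u_2 = (7/19, -15/19, 12/19)
  u_3 = (21/11, 21/11, 14/11)

Orthogonality check:
  u_2 · u_1 = 0 (should be 0)
  u_3 · u_1 = 0 (should be 0)
  u_3 · u_2 = 0 (should be 0)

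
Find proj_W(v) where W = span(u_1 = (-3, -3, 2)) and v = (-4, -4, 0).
proj_W(v) = (-36/11, -36/11, 24/11)

Set up U = [u_1 | ... | u_1] ∈ R^(3×1). The projector onto W = col(U) is P = U (U^T U)^(-1) U^T.
Compute U^T U =
  [22],
and U^T v = (24).
Solve U^T U · c = U^T v for the coefficients: c = (12/11). The projection is proj_W(v) = U c.
Check: (v - proj_W(v)) · u_1 = 0  (should be 0).
Result: proj_W(v) = (-36/11, -36/11, 24/11).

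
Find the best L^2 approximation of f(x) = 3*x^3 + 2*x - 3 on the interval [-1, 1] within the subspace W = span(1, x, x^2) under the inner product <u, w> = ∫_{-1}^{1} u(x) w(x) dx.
g(x) = 19*x/5 - 3

The best approximation g ∈ W is the orthogonal projection of f onto W. Writing g = a_0 + a_1 x + a_2 x^2, the coefficients solve the normal equations G · a = b where
  G_{ij} = <φ_i, φ_j> and b_i = <f, φ_i>, with φ_0 = 1, φ_1 = x, φ_2 = x^2.
G =
  [2, 0, 2/3]
  [0, 2/3, 0]
  [2/3, 0, 2/5],
b = (-6, 38/15, -2).
Solving gives a_0 = -3, a_1 = 19/5, a_2 = 0, so
  g(x) = 19*x/5 - 3.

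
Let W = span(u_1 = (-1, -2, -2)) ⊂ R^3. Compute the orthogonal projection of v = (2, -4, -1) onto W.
proj_W(v) = (-8/9, -16/9, -16/9)

Set up U = [u_1 | ... | u_1] ∈ R^(3×1). The projector onto W = col(U) is P = U (U^T U)^(-1) U^T.
Compute U^T U =
  [9],
and U^T v = (8).
Solve U^T U · c = U^T v for the coefficients: c = (8/9). The projection is proj_W(v) = U c.
Check: (v - proj_W(v)) · u_1 = 0  (should be 0).
Result: proj_W(v) = (-8/9, -16/9, -16/9).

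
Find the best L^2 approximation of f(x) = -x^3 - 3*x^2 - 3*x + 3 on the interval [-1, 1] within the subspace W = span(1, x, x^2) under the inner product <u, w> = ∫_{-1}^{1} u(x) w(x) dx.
g(x) = -3*x^2 - 18*x/5 + 3

The best approximation g ∈ W is the orthogonal projection of f onto W. Writing g = a_0 + a_1 x + a_2 x^2, the coefficients solve the normal equations G · a = b where
  G_{ij} = <φ_i, φ_j> and b_i = <f, φ_i>, with φ_0 = 1, φ_1 = x, φ_2 = x^2.
G =
  [2, 0, 2/3]
  [0, 2/3, 0]
  [2/3, 0, 2/5],
b = (4, -12/5, 4/5).
Solving gives a_0 = 3, a_1 = -18/5, a_2 = -3, so
  g(x) = -3*x^2 - 18*x/5 + 3.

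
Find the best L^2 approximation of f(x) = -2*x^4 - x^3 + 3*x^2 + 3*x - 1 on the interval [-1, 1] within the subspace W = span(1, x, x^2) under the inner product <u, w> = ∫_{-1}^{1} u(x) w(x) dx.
g(x) = 9*x^2/7 + 12*x/5 - 29/35

The best approximation g ∈ W is the orthogonal projection of f onto W. Writing g = a_0 + a_1 x + a_2 x^2, the coefficients solve the normal equations G · a = b where
  G_{ij} = <φ_i, φ_j> and b_i = <f, φ_i>, with φ_0 = 1, φ_1 = x, φ_2 = x^2.
G =
  [2, 0, 2/3]
  [0, 2/3, 0]
  [2/3, 0, 2/5],
b = (-4/5, 8/5, -4/105).
Solving gives a_0 = -29/35, a_1 = 12/5, a_2 = 9/7, so
  g(x) = 9*x^2/7 + 12*x/5 - 29/35.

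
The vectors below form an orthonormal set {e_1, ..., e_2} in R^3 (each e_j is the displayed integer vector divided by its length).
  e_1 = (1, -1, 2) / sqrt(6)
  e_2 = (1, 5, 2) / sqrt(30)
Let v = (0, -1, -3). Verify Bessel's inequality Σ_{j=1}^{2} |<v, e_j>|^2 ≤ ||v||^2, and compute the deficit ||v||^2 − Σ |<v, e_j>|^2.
Σ |<v, e_j>|^2 = 41/5; ||v||^2 = 10; deficit = 9/5

Write each e_j = u_j / sqrt(<u_j, u_j>) where u_j is the displayed integer vector. Then <v, e_j> = <v, u_j> / sqrt(<u_j, u_j>), so |<v, e_j>|^2 = <v, u_j>^2 / <u_j, u_j>.
Coefficients: <v, e_1> = -5/sqrt(6), <v, e_2> = -11/sqrt(30).
Square and sum: Σ |<v, e_j>|^2 = 41/5.
Compute ||v||^2 = v·v = 10.
Deficit = 10 − 41/5 = 9/5 ≥ 0, confirming Bessel's inequality. (The deficit equals ||v − Σ <v,e_j> e_j||^2, the squared distance from v to span{e_j}.)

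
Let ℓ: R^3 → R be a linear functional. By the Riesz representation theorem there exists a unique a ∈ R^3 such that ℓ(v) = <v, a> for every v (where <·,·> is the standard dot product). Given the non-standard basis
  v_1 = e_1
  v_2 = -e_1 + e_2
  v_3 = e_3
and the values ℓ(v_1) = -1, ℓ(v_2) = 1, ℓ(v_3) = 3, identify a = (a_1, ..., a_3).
a = (-1, 0, 3)

Write a = (a_1, ..., a_3) in the standard basis. For each basis vector v_i, ℓ(v_i) = <v_i, a> is a linear equation in the a_j's. Collect the n equations into a matrix system V a = ℓ, where row i of V is v_i (expressed in the standard basis). Since V is invertible (lower-triangular with 1s on the diagonal, up to permutation), solve by back-substitution:
  V =
[[1, 0, 0],
 [-1, 1, 0],
 [0, 0, 1]]
  V a = (-1, 1, 3)
Solving gives a = (-1, 0, 3).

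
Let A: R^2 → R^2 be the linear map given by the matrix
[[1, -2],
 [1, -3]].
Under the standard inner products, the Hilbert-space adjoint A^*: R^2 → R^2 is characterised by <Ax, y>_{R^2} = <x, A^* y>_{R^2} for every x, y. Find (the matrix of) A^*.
A^* = A^T =
[[1, 1],
 [-2, -3]]

For real matrices with standard dot products, the defining identity <Ax, y> = <x, A^* y> gives (Ax)^T y = x^T (A^*) y, i.e. x^T A^T y = x^T (A^*) y. Since this holds for all x, y, we must have A^* = A^T. Therefore
A^* =
[[1, 1],
 [-2, -3]].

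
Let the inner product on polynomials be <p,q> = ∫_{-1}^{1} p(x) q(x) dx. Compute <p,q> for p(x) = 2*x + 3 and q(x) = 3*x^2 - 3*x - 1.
<p,q> = -4

Expand the product: p(x)·q(x) = 6*x^3 + 3*x^2 - 11*x - 3.
∫_{-1}^{1} of each monomial x^k gives [2/(k+1) if k even, 0 if k odd]. Integrating term-by-term (or equivalently evaluating the antiderivative F(x) = 3*x^4/2 + x^3 - 11*x^2/2 - 3*x at the endpoints):
  F(1) − F(−1) = -6 − (-2) = -4.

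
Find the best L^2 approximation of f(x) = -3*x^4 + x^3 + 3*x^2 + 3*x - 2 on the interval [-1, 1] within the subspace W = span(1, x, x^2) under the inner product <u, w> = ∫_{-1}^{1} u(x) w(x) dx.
g(x) = 3*x^2/7 + 18*x/5 - 61/35

The best approximation g ∈ W is the orthogonal projection of f onto W. Writing g = a_0 + a_1 x + a_2 x^2, the coefficients solve the normal equations G · a = b where
  G_{ij} = <φ_i, φ_j> and b_i = <f, φ_i>, with φ_0 = 1, φ_1 = x, φ_2 = x^2.
G =
  [2, 0, 2/3]
  [0, 2/3, 0]
  [2/3, 0, 2/5],
b = (-16/5, 12/5, -104/105).
Solving gives a_0 = -61/35, a_1 = 18/5, a_2 = 3/7, so
  g(x) = 3*x^2/7 + 18*x/5 - 61/35.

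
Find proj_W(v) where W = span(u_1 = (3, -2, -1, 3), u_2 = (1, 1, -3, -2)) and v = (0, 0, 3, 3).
proj_W(v) = (-153/341, -453/341, 939/341, 846/341)

Set up U = [u_1 | ... | u_2] ∈ R^(4×2). The projector onto W = col(U) is P = U (U^T U)^(-1) U^T.
Compute U^T U =
  [23, -2]
  [-2, 15],
and U^T v = (6, -15).
Solve U^T U · c = U^T v for the coefficients: c = (60/341, -333/341). The projection is proj_W(v) = U c.
Check: (v - proj_W(v)) · u_1 = 0  (should be 0).
Check: (v - proj_W(v)) · u_2 = 0  (should be 0).
Result: proj_W(v) = (-153/341, -453/341, 939/341, 846/341).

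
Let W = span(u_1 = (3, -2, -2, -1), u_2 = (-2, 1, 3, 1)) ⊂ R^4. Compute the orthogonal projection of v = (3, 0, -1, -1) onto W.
proj_W(v) = (2, -4/3, -4/3, -2/3)

Set up U = [u_1 | ... | u_2] ∈ R^(4×2). The projector onto W = col(U) is P = U (U^T U)^(-1) U^T.
Compute U^T U =
  [18, -15]
  [-15, 15],
and U^T v = (12, -10).
Solve U^T U · c = U^T v for the coefficients: c = (2/3, 0). The projection is proj_W(v) = U c.
Check: (v - proj_W(v)) · u_1 = 0  (should be 0).
Check: (v - proj_W(v)) · u_2 = 0  (should be 0).
Result: proj_W(v) = (2, -4/3, -4/3, -2/3).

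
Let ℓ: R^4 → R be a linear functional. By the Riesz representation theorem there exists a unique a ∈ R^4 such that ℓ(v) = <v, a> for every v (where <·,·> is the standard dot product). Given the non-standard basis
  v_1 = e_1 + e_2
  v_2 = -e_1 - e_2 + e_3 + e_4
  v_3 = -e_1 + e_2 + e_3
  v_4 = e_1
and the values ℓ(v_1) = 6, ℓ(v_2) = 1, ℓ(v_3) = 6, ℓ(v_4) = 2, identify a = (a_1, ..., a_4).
a = (2, 4, 4, 3)

Write a = (a_1, ..., a_4) in the standard basis. For each basis vector v_i, ℓ(v_i) = <v_i, a> is a linear equation in the a_j's. Collect the n equations into a matrix system V a = ℓ, where row i of V is v_i (expressed in the standard basis). Since V is invertible (lower-triangular with 1s on the diagonal, up to permutation), solve by back-substitution:
  V =
[[1, 1, 0, 0],
 [-1, -1, 1, 1],
 [-1, 1, 1, 0],
 [1, 0, 0, 0]]
  V a = (6, 1, 6, 2)
Solving gives a = (2, 4, 4, 3).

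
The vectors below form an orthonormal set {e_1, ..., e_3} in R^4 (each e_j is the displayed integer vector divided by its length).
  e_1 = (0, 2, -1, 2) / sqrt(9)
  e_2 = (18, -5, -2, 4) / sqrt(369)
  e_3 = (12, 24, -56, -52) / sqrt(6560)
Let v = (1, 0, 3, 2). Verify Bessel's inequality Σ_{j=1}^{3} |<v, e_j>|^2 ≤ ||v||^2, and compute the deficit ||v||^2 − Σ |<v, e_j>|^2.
Σ |<v, e_j>|^2 = 23/2; ||v||^2 = 14; deficit = 5/2

Write each e_j = u_j / sqrt(<u_j, u_j>) where u_j is the displayed integer vector. Then <v, e_j> = <v, u_j> / sqrt(<u_j, u_j>), so |<v, e_j>|^2 = <v, u_j>^2 / <u_j, u_j>.
Coefficients: <v, e_1> = 1/sqrt(9), <v, e_2> = 20/sqrt(369), <v, e_3> = -260/sqrt(6560).
Square and sum: Σ |<v, e_j>|^2 = 23/2.
Compute ||v||^2 = v·v = 14.
Deficit = 14 − 23/2 = 5/2 ≥ 0, confirming Bessel's inequality. (The deficit equals ||v − Σ <v,e_j> e_j||^2, the squared distance from v to span{e_j}.)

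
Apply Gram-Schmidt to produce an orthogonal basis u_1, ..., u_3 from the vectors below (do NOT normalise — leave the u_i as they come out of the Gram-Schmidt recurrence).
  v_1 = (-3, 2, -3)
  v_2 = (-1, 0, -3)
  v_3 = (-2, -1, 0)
Orthogonal basis:
  u_1 = (-3, 2, -3)
  u_2 = (7/11, -12/11, -15/11)
  u_3 = (-27/19, -27/19, 9/19)

Apply the Gram-Schmidt recurrence
  u_1 = v_1
  u_i = v_i − Σ_{j<i} ((v_i · u_j) / (u_j · u_j)) · u_j.

Step by step this gives:
  u_1 = (-3, 2, -3)
  u_2 = (7/11, -12/11, -15/11)
  u_3 = (-27/19, -27/19, 9/19)

Orthogonality check:
  u_2 · u_1 = 0 (should be 0)
  u_3 · u_1 = 0 (should be 0)
  u_3 · u_2 = 0 (should be 0)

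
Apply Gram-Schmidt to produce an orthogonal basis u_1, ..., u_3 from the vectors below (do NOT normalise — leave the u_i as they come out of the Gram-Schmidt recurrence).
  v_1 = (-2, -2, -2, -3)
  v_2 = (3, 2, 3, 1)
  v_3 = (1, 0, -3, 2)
Orthogonal basis:
  u_1 = (-2, -2, -2, -3)
  u_2 = (25/21, 4/21, 25/21, -12/7)
  u_3 = (2, 0, -2, 0)

Apply the Gram-Schmidt recurrence
  u_1 = v_1
  u_i = v_i − Σ_{j<i} ((v_i · u_j) / (u_j · u_j)) · u_j.

Step by step this gives:
  u_1 = (-2, -2, -2, -3)
  u_2 = (25/21, 4/21, 25/21, -12/7)
  u_3 = (2, 0, -2, 0)

Orthogonality check:
  u_2 · u_1 = 0 (should be 0)
  u_3 · u_1 = 0 (should be 0)
  u_3 · u_2 = 0 (should be 0)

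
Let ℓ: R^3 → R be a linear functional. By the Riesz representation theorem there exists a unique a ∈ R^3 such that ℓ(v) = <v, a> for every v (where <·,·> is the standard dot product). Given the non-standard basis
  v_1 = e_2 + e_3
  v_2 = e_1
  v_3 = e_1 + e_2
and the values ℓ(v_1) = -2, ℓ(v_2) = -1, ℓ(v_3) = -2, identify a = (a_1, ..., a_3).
a = (-1, -1, -1)

Write a = (a_1, ..., a_3) in the standard basis. For each basis vector v_i, ℓ(v_i) = <v_i, a> is a linear equation in the a_j's. Collect the n equations into a matrix system V a = ℓ, where row i of V is v_i (expressed in the standard basis). Since V is invertible (lower-triangular with 1s on the diagonal, up to permutation), solve by back-substitution:
  V =
[[0, 1, 1],
 [1, 0, 0],
 [1, 1, 0]]
  V a = (-2, -1, -2)
Solving gives a = (-1, -1, -1).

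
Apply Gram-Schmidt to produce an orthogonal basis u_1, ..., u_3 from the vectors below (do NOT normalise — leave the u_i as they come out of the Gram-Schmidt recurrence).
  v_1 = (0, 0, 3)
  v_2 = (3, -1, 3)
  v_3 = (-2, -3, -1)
Orthogonal basis:
  u_1 = (0, 0, 3)
  u_2 = (3, -1, 0)
  u_3 = (-11/10, -33/10, 0)

Apply the Gram-Schmidt recurrence
  u_1 = v_1
  u_i = v_i − Σ_{j<i} ((v_i · u_j) / (u_j · u_j)) · u_j.

Step by step this gives:
  u_1 = (0, 0, 3)
  u_2 = (3, -1, 0)
  u_3 = (-11/10, -33/10, 0)

Orthogonality check:
  u_2 · u_1 = 0 (should be 0)
  u_3 · u_1 = 0 (should be 0)
  u_3 · u_2 = 0 (should be 0)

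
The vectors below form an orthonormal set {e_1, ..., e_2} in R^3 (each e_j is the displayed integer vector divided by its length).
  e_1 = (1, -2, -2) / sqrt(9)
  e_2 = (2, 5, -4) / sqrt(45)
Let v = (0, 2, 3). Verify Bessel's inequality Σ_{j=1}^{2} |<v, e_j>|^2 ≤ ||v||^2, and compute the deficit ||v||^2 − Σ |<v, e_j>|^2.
Σ |<v, e_j>|^2 = 56/5; ||v||^2 = 13; deficit = 9/5

Write each e_j = u_j / sqrt(<u_j, u_j>) where u_j is the displayed integer vector. Then <v, e_j> = <v, u_j> / sqrt(<u_j, u_j>), so |<v, e_j>|^2 = <v, u_j>^2 / <u_j, u_j>.
Coefficients: <v, e_1> = -10/sqrt(9), <v, e_2> = -2/sqrt(45).
Square and sum: Σ |<v, e_j>|^2 = 56/5.
Compute ||v||^2 = v·v = 13.
Deficit = 13 − 56/5 = 9/5 ≥ 0, confirming Bessel's inequality. (The deficit equals ||v − Σ <v,e_j> e_j||^2, the squared distance from v to span{e_j}.)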